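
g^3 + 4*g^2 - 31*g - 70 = (g - 5)*(g + 2)*(g + 7)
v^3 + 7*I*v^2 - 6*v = v*(v + I)*(v + 6*I)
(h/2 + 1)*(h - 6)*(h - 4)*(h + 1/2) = h^4/2 - 15*h^3/4 + 25*h + 12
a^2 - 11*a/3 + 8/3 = (a - 8/3)*(a - 1)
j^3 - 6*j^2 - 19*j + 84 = (j - 7)*(j - 3)*(j + 4)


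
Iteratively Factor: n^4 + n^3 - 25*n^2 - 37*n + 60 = (n + 3)*(n^3 - 2*n^2 - 19*n + 20) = (n + 3)*(n + 4)*(n^2 - 6*n + 5) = (n - 1)*(n + 3)*(n + 4)*(n - 5)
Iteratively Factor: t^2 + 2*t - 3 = (t + 3)*(t - 1)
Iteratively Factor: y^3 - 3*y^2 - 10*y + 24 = (y - 4)*(y^2 + y - 6) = (y - 4)*(y + 3)*(y - 2)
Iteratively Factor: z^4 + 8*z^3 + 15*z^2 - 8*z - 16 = (z - 1)*(z^3 + 9*z^2 + 24*z + 16) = (z - 1)*(z + 4)*(z^2 + 5*z + 4) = (z - 1)*(z + 1)*(z + 4)*(z + 4)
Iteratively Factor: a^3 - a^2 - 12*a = (a + 3)*(a^2 - 4*a) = (a - 4)*(a + 3)*(a)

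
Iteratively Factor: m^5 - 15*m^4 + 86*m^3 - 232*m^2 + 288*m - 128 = (m - 2)*(m^4 - 13*m^3 + 60*m^2 - 112*m + 64) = (m - 4)*(m - 2)*(m^3 - 9*m^2 + 24*m - 16) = (m - 4)^2*(m - 2)*(m^2 - 5*m + 4) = (m - 4)^3*(m - 2)*(m - 1)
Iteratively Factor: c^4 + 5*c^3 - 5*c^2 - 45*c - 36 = (c + 1)*(c^3 + 4*c^2 - 9*c - 36) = (c + 1)*(c + 4)*(c^2 - 9) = (c + 1)*(c + 3)*(c + 4)*(c - 3)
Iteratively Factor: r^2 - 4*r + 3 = (r - 3)*(r - 1)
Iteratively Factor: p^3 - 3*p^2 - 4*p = (p - 4)*(p^2 + p) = p*(p - 4)*(p + 1)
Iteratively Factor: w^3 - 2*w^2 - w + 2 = (w + 1)*(w^2 - 3*w + 2) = (w - 2)*(w + 1)*(w - 1)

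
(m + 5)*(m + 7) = m^2 + 12*m + 35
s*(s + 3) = s^2 + 3*s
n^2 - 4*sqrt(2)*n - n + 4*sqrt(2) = (n - 1)*(n - 4*sqrt(2))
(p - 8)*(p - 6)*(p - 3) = p^3 - 17*p^2 + 90*p - 144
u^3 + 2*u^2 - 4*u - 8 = (u - 2)*(u + 2)^2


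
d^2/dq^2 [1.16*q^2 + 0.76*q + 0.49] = 2.32000000000000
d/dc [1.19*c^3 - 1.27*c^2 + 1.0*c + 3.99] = 3.57*c^2 - 2.54*c + 1.0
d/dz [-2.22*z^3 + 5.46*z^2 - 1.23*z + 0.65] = -6.66*z^2 + 10.92*z - 1.23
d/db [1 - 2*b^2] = -4*b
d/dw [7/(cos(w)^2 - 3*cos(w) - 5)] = 7*(2*cos(w) - 3)*sin(w)/(sin(w)^2 + 3*cos(w) + 4)^2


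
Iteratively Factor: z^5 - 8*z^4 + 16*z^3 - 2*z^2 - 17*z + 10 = (z - 1)*(z^4 - 7*z^3 + 9*z^2 + 7*z - 10) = (z - 1)^2*(z^3 - 6*z^2 + 3*z + 10) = (z - 5)*(z - 1)^2*(z^2 - z - 2) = (z - 5)*(z - 1)^2*(z + 1)*(z - 2)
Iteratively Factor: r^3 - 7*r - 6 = (r - 3)*(r^2 + 3*r + 2) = (r - 3)*(r + 2)*(r + 1)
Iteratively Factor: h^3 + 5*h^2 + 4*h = (h + 4)*(h^2 + h) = (h + 1)*(h + 4)*(h)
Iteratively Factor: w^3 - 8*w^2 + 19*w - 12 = (w - 1)*(w^2 - 7*w + 12) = (w - 3)*(w - 1)*(w - 4)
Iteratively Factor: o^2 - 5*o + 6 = (o - 2)*(o - 3)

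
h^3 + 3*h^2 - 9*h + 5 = (h - 1)^2*(h + 5)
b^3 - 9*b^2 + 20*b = b*(b - 5)*(b - 4)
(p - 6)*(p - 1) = p^2 - 7*p + 6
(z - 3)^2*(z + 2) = z^3 - 4*z^2 - 3*z + 18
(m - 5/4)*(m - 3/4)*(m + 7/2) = m^3 + 3*m^2/2 - 97*m/16 + 105/32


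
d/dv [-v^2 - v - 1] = -2*v - 1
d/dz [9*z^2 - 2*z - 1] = 18*z - 2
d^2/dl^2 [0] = 0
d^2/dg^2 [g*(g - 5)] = 2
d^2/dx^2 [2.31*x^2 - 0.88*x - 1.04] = 4.62000000000000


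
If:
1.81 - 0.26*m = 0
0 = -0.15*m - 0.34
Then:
No Solution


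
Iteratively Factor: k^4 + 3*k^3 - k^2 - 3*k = (k + 3)*(k^3 - k) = k*(k + 3)*(k^2 - 1) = k*(k + 1)*(k + 3)*(k - 1)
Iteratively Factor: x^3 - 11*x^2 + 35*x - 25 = (x - 5)*(x^2 - 6*x + 5) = (x - 5)^2*(x - 1)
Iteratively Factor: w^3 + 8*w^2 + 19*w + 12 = (w + 3)*(w^2 + 5*w + 4) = (w + 3)*(w + 4)*(w + 1)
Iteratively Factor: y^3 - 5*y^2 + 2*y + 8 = (y - 4)*(y^2 - y - 2) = (y - 4)*(y - 2)*(y + 1)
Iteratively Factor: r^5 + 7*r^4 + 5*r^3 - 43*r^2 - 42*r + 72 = (r - 2)*(r^4 + 9*r^3 + 23*r^2 + 3*r - 36) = (r - 2)*(r - 1)*(r^3 + 10*r^2 + 33*r + 36) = (r - 2)*(r - 1)*(r + 3)*(r^2 + 7*r + 12) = (r - 2)*(r - 1)*(r + 3)^2*(r + 4)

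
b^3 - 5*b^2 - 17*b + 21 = (b - 7)*(b - 1)*(b + 3)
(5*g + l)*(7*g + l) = 35*g^2 + 12*g*l + l^2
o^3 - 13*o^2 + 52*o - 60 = (o - 6)*(o - 5)*(o - 2)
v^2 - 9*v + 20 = (v - 5)*(v - 4)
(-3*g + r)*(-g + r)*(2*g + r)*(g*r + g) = 6*g^4*r + 6*g^4 - 5*g^3*r^2 - 5*g^3*r - 2*g^2*r^3 - 2*g^2*r^2 + g*r^4 + g*r^3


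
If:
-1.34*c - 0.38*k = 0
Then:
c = -0.283582089552239*k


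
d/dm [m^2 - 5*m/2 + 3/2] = 2*m - 5/2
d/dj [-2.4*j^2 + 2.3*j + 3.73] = 2.3 - 4.8*j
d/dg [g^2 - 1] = 2*g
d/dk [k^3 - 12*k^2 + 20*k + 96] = 3*k^2 - 24*k + 20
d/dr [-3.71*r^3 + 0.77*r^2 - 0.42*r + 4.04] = -11.13*r^2 + 1.54*r - 0.42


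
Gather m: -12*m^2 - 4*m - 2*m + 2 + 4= -12*m^2 - 6*m + 6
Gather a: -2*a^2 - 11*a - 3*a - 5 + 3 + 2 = -2*a^2 - 14*a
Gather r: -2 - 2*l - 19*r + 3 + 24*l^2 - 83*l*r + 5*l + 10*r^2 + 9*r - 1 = 24*l^2 + 3*l + 10*r^2 + r*(-83*l - 10)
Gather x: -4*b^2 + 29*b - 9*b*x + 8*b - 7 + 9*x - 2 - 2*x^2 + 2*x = -4*b^2 + 37*b - 2*x^2 + x*(11 - 9*b) - 9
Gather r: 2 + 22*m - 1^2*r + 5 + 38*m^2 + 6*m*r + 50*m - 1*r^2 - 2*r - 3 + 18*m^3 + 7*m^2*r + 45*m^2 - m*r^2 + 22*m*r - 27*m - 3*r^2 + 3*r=18*m^3 + 83*m^2 + 45*m + r^2*(-m - 4) + r*(7*m^2 + 28*m) + 4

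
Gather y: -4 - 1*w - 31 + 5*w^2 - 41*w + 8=5*w^2 - 42*w - 27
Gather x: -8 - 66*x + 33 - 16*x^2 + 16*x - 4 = -16*x^2 - 50*x + 21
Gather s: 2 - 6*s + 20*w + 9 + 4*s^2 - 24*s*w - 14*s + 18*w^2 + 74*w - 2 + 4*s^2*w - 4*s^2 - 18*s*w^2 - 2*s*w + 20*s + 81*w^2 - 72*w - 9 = 4*s^2*w + s*(-18*w^2 - 26*w) + 99*w^2 + 22*w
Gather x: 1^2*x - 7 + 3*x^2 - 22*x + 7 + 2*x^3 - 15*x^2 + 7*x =2*x^3 - 12*x^2 - 14*x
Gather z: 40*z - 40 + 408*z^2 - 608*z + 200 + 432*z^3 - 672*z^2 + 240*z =432*z^3 - 264*z^2 - 328*z + 160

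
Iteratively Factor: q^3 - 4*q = (q - 2)*(q^2 + 2*q) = (q - 2)*(q + 2)*(q)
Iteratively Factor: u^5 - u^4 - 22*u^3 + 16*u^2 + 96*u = (u - 3)*(u^4 + 2*u^3 - 16*u^2 - 32*u) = (u - 4)*(u - 3)*(u^3 + 6*u^2 + 8*u) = u*(u - 4)*(u - 3)*(u^2 + 6*u + 8) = u*(u - 4)*(u - 3)*(u + 2)*(u + 4)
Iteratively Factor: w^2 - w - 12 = (w + 3)*(w - 4)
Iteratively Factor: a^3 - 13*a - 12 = (a + 1)*(a^2 - a - 12) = (a - 4)*(a + 1)*(a + 3)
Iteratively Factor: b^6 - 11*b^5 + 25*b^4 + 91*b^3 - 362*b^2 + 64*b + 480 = (b - 2)*(b^5 - 9*b^4 + 7*b^3 + 105*b^2 - 152*b - 240) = (b - 2)*(b + 1)*(b^4 - 10*b^3 + 17*b^2 + 88*b - 240) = (b - 4)*(b - 2)*(b + 1)*(b^3 - 6*b^2 - 7*b + 60) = (b - 4)^2*(b - 2)*(b + 1)*(b^2 - 2*b - 15) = (b - 5)*(b - 4)^2*(b - 2)*(b + 1)*(b + 3)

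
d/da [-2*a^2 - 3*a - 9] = -4*a - 3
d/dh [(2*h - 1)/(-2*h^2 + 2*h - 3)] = 2*(-2*h^2 + 2*h + (2*h - 1)^2 - 3)/(2*h^2 - 2*h + 3)^2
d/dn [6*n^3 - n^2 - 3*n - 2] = 18*n^2 - 2*n - 3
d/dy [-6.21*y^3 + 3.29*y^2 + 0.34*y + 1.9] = -18.63*y^2 + 6.58*y + 0.34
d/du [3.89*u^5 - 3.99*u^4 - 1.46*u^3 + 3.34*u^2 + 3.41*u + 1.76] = 19.45*u^4 - 15.96*u^3 - 4.38*u^2 + 6.68*u + 3.41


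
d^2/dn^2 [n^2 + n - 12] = 2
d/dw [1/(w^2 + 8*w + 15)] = 2*(-w - 4)/(w^2 + 8*w + 15)^2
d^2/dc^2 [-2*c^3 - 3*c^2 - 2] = -12*c - 6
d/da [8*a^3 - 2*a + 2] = 24*a^2 - 2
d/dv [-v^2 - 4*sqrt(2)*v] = -2*v - 4*sqrt(2)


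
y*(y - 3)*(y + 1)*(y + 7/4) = y^4 - y^3/4 - 13*y^2/2 - 21*y/4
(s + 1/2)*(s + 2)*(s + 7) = s^3 + 19*s^2/2 + 37*s/2 + 7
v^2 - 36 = (v - 6)*(v + 6)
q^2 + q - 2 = (q - 1)*(q + 2)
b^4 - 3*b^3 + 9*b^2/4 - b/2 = b*(b - 2)*(b - 1/2)^2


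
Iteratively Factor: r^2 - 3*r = (r)*(r - 3)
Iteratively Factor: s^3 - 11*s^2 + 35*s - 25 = (s - 1)*(s^2 - 10*s + 25) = (s - 5)*(s - 1)*(s - 5)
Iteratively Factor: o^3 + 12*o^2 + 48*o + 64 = (o + 4)*(o^2 + 8*o + 16) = (o + 4)^2*(o + 4)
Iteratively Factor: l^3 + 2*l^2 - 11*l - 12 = (l - 3)*(l^2 + 5*l + 4) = (l - 3)*(l + 1)*(l + 4)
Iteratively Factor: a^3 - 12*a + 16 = (a + 4)*(a^2 - 4*a + 4) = (a - 2)*(a + 4)*(a - 2)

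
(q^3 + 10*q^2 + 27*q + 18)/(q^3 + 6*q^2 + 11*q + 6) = (q + 6)/(q + 2)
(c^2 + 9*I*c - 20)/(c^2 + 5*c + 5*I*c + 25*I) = (c + 4*I)/(c + 5)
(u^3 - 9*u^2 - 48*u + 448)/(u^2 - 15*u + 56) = (u^2 - u - 56)/(u - 7)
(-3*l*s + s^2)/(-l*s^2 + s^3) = (3*l - s)/(s*(l - s))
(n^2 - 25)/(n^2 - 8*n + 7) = (n^2 - 25)/(n^2 - 8*n + 7)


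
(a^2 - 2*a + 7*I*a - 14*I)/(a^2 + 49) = (a - 2)/(a - 7*I)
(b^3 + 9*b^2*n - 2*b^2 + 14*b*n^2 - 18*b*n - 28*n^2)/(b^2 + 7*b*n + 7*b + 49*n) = (b^2 + 2*b*n - 2*b - 4*n)/(b + 7)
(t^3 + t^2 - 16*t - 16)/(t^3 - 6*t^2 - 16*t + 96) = (t + 1)/(t - 6)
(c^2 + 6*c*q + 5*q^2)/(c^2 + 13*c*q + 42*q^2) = (c^2 + 6*c*q + 5*q^2)/(c^2 + 13*c*q + 42*q^2)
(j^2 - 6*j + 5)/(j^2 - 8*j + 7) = (j - 5)/(j - 7)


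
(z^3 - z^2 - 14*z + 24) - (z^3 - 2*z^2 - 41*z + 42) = z^2 + 27*z - 18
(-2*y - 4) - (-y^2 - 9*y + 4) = y^2 + 7*y - 8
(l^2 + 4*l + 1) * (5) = 5*l^2 + 20*l + 5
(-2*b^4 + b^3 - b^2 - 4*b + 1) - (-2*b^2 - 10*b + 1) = -2*b^4 + b^3 + b^2 + 6*b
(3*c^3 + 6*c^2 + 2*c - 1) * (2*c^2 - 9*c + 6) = 6*c^5 - 15*c^4 - 32*c^3 + 16*c^2 + 21*c - 6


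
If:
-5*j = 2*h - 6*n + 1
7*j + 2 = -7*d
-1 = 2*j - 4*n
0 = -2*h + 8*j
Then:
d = -47/140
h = 1/5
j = 1/20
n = 11/40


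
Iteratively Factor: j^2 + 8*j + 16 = (j + 4)*(j + 4)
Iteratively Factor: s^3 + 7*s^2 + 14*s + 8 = (s + 1)*(s^2 + 6*s + 8) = (s + 1)*(s + 4)*(s + 2)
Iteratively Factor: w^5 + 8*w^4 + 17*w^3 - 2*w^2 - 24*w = (w + 3)*(w^4 + 5*w^3 + 2*w^2 - 8*w) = w*(w + 3)*(w^3 + 5*w^2 + 2*w - 8) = w*(w + 2)*(w + 3)*(w^2 + 3*w - 4) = w*(w - 1)*(w + 2)*(w + 3)*(w + 4)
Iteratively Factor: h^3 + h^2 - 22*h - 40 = (h + 4)*(h^2 - 3*h - 10) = (h + 2)*(h + 4)*(h - 5)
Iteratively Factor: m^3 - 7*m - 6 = (m - 3)*(m^2 + 3*m + 2) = (m - 3)*(m + 1)*(m + 2)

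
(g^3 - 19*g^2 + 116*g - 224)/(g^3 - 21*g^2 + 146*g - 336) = (g - 4)/(g - 6)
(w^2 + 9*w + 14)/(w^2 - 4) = (w + 7)/(w - 2)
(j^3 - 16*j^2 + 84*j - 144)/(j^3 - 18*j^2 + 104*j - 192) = (j - 6)/(j - 8)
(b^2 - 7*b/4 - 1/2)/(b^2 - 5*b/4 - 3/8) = 2*(b - 2)/(2*b - 3)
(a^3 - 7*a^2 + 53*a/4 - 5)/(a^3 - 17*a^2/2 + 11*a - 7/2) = (a^2 - 13*a/2 + 10)/(a^2 - 8*a + 7)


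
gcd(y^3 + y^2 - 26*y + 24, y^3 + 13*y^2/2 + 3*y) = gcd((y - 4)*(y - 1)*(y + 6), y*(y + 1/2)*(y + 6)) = y + 6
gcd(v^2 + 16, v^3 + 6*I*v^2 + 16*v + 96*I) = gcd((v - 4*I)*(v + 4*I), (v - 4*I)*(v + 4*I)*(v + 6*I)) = v^2 + 16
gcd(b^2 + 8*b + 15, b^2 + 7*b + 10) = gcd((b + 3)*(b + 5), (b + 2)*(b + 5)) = b + 5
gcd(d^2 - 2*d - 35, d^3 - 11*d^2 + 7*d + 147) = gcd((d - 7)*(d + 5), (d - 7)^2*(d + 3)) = d - 7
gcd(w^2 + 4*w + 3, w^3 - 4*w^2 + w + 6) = w + 1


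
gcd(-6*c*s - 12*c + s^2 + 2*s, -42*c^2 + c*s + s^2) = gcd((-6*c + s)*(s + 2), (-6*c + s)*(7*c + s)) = -6*c + s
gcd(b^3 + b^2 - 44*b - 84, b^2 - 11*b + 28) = b - 7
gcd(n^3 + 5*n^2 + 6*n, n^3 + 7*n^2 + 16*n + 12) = n^2 + 5*n + 6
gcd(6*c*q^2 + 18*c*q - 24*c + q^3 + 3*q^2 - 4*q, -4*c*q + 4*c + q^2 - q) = q - 1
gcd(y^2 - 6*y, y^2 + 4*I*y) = y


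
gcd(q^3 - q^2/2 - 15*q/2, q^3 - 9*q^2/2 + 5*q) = q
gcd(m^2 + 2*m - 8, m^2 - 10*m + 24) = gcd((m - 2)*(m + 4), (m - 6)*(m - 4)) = 1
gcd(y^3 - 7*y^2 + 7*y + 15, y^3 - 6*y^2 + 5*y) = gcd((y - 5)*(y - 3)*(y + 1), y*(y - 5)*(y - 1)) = y - 5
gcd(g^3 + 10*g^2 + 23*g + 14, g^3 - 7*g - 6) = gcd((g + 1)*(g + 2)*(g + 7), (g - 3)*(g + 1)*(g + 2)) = g^2 + 3*g + 2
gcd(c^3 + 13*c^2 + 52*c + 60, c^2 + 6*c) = c + 6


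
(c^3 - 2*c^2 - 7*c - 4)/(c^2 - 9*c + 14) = (c^3 - 2*c^2 - 7*c - 4)/(c^2 - 9*c + 14)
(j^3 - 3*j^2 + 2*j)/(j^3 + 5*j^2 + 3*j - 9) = j*(j - 2)/(j^2 + 6*j + 9)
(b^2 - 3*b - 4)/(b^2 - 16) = (b + 1)/(b + 4)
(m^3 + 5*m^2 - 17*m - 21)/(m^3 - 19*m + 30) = (m^2 + 8*m + 7)/(m^2 + 3*m - 10)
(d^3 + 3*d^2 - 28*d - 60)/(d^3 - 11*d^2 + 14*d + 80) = (d + 6)/(d - 8)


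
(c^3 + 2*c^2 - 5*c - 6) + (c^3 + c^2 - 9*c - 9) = 2*c^3 + 3*c^2 - 14*c - 15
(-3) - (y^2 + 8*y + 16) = -y^2 - 8*y - 19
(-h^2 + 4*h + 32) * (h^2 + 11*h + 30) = -h^4 - 7*h^3 + 46*h^2 + 472*h + 960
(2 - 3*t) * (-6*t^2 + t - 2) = 18*t^3 - 15*t^2 + 8*t - 4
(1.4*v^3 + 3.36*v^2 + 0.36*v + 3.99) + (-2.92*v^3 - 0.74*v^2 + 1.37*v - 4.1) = -1.52*v^3 + 2.62*v^2 + 1.73*v - 0.109999999999999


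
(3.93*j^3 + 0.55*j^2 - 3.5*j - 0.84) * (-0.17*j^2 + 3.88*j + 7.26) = -0.6681*j^5 + 15.1549*j^4 + 31.2608*j^3 - 9.4442*j^2 - 28.6692*j - 6.0984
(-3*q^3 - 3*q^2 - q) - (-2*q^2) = -3*q^3 - q^2 - q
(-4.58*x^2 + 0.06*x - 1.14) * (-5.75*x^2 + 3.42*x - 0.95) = 26.335*x^4 - 16.0086*x^3 + 11.1112*x^2 - 3.9558*x + 1.083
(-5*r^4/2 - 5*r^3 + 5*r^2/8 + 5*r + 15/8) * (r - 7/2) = -5*r^5/2 + 15*r^4/4 + 145*r^3/8 + 45*r^2/16 - 125*r/8 - 105/16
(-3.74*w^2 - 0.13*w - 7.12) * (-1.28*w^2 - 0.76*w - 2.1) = 4.7872*w^4 + 3.0088*w^3 + 17.0664*w^2 + 5.6842*w + 14.952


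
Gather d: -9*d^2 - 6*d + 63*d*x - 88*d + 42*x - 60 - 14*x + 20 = -9*d^2 + d*(63*x - 94) + 28*x - 40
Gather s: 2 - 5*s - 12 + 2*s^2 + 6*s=2*s^2 + s - 10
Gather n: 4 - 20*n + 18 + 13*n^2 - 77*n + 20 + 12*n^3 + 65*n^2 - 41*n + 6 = 12*n^3 + 78*n^2 - 138*n + 48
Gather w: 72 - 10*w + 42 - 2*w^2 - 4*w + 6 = -2*w^2 - 14*w + 120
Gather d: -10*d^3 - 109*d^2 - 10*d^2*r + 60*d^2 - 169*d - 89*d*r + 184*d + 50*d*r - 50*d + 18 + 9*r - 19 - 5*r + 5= -10*d^3 + d^2*(-10*r - 49) + d*(-39*r - 35) + 4*r + 4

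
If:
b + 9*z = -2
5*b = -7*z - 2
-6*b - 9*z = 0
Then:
No Solution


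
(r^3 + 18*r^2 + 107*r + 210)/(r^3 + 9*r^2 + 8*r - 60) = (r + 7)/(r - 2)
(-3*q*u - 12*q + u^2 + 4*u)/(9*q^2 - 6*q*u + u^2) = (-u - 4)/(3*q - u)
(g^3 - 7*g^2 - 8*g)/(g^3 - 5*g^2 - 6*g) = (g - 8)/(g - 6)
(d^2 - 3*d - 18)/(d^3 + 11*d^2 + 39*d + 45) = (d - 6)/(d^2 + 8*d + 15)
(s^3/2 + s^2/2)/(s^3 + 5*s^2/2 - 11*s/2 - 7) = s^2/(2*s^2 + 3*s - 14)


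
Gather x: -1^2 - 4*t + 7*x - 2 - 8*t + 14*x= -12*t + 21*x - 3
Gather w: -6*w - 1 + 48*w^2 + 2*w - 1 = 48*w^2 - 4*w - 2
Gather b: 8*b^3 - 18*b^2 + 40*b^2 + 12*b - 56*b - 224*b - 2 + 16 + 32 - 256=8*b^3 + 22*b^2 - 268*b - 210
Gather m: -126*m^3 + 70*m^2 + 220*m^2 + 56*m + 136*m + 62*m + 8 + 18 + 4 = -126*m^3 + 290*m^2 + 254*m + 30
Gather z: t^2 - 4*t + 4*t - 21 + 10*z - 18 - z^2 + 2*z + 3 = t^2 - z^2 + 12*z - 36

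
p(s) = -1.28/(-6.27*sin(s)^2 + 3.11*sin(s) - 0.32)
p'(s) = -1.28*(12.54*sin(s)*cos(s) - 3.11*cos(s))/(-6.27*sin(s)^2 + 3.11*sin(s) - 0.32)^2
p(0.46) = 7.31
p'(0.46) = -91.94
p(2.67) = 6.36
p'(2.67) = 72.87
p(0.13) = 57.64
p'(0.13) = 3820.91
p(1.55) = 0.37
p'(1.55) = -0.02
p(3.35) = 1.04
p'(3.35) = -4.71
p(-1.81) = 0.14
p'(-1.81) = -0.05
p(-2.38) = 0.23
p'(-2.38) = -0.37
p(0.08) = 11.48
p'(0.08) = 216.30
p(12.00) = 0.34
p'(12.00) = 0.74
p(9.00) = 12.40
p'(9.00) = 225.27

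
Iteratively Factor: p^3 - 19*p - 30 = (p + 3)*(p^2 - 3*p - 10) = (p + 2)*(p + 3)*(p - 5)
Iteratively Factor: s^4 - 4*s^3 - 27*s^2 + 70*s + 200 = (s + 2)*(s^3 - 6*s^2 - 15*s + 100) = (s - 5)*(s + 2)*(s^2 - s - 20) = (s - 5)^2*(s + 2)*(s + 4)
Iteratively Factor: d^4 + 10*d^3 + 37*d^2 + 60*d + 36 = (d + 3)*(d^3 + 7*d^2 + 16*d + 12) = (d + 3)^2*(d^2 + 4*d + 4) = (d + 2)*(d + 3)^2*(d + 2)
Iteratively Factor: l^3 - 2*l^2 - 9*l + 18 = (l + 3)*(l^2 - 5*l + 6) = (l - 3)*(l + 3)*(l - 2)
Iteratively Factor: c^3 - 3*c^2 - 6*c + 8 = (c + 2)*(c^2 - 5*c + 4) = (c - 4)*(c + 2)*(c - 1)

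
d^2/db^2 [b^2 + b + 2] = 2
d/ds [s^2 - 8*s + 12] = 2*s - 8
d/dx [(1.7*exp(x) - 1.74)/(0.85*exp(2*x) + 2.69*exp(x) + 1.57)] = (-1.445*exp(2*x) + 2.958*exp(x) + 7.3496)*exp(x)/(0.7225*exp(4*x) + 4.573*exp(3*x) + 9.9051*exp(2*x) + 8.4466*exp(x) + 2.4649)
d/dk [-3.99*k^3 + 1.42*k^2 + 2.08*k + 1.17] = -11.97*k^2 + 2.84*k + 2.08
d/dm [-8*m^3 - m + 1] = -24*m^2 - 1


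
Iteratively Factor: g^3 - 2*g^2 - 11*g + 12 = (g - 1)*(g^2 - g - 12) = (g - 4)*(g - 1)*(g + 3)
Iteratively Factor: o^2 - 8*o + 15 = (o - 5)*(o - 3)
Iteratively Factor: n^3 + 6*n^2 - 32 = (n + 4)*(n^2 + 2*n - 8) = (n - 2)*(n + 4)*(n + 4)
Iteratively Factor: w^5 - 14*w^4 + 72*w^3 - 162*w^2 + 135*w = (w - 3)*(w^4 - 11*w^3 + 39*w^2 - 45*w) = (w - 3)^2*(w^3 - 8*w^2 + 15*w) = w*(w - 3)^2*(w^2 - 8*w + 15) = w*(w - 5)*(w - 3)^2*(w - 3)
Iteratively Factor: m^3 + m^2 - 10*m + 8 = (m - 2)*(m^2 + 3*m - 4) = (m - 2)*(m - 1)*(m + 4)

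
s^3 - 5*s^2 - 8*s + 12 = (s - 6)*(s - 1)*(s + 2)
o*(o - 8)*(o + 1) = o^3 - 7*o^2 - 8*o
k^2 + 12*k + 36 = (k + 6)^2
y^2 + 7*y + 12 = (y + 3)*(y + 4)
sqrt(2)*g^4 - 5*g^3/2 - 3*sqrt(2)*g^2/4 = g^2*(g - 3*sqrt(2)/2)*(sqrt(2)*g + 1/2)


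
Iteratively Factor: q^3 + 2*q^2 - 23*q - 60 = (q + 3)*(q^2 - q - 20) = (q - 5)*(q + 3)*(q + 4)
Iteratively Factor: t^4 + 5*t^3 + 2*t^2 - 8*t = (t + 4)*(t^3 + t^2 - 2*t) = (t - 1)*(t + 4)*(t^2 + 2*t) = (t - 1)*(t + 2)*(t + 4)*(t)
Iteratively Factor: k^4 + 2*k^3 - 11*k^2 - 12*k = (k + 1)*(k^3 + k^2 - 12*k) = k*(k + 1)*(k^2 + k - 12) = k*(k + 1)*(k + 4)*(k - 3)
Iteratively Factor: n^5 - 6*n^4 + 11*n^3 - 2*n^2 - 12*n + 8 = (n - 2)*(n^4 - 4*n^3 + 3*n^2 + 4*n - 4) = (n - 2)^2*(n^3 - 2*n^2 - n + 2) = (n - 2)^2*(n - 1)*(n^2 - n - 2) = (n - 2)^2*(n - 1)*(n + 1)*(n - 2)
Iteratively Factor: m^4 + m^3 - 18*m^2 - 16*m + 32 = (m + 2)*(m^3 - m^2 - 16*m + 16) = (m + 2)*(m + 4)*(m^2 - 5*m + 4) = (m - 1)*(m + 2)*(m + 4)*(m - 4)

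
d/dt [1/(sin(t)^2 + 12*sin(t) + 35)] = -2*(sin(t) + 6)*cos(t)/(sin(t)^2 + 12*sin(t) + 35)^2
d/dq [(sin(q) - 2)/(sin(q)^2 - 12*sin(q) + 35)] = (4*sin(q) + cos(q)^2 + 10)*cos(q)/(sin(q)^2 - 12*sin(q) + 35)^2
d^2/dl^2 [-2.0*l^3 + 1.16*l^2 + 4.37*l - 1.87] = 2.32 - 12.0*l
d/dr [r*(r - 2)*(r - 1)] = 3*r^2 - 6*r + 2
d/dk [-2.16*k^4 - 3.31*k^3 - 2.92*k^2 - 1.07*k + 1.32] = -8.64*k^3 - 9.93*k^2 - 5.84*k - 1.07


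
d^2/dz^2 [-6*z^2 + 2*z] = -12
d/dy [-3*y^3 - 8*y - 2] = -9*y^2 - 8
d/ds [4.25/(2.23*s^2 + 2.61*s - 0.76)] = (-18.955*s - 11.0925)/(2.23*s^2 + 2.61*s - 0.76)^2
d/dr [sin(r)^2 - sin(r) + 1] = sin(2*r) - cos(r)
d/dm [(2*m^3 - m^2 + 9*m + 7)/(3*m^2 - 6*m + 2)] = (6*m^4 - 24*m^3 - 9*m^2 - 46*m + 60)/(9*m^4 - 36*m^3 + 48*m^2 - 24*m + 4)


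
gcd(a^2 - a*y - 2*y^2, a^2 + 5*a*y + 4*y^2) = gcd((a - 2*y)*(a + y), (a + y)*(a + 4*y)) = a + y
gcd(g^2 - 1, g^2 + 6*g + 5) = g + 1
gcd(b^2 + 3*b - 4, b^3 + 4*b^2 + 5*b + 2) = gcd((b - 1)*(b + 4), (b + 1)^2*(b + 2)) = 1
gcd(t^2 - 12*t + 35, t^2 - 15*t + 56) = t - 7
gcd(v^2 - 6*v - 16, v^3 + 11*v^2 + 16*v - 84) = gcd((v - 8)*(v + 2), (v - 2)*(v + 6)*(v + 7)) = 1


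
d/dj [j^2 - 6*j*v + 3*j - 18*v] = 2*j - 6*v + 3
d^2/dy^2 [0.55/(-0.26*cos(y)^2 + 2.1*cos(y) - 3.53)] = (0.14872*(1 - cos(y)^2)^2 - 0.9009*cos(y)^3 + 0.4807*cos(y)^2 + 5.87895*cos(y) - 3.99014)/(0.26*cos(y)^2 - 2.1*cos(y) + 3.53)^3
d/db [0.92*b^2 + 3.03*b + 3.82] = 1.84*b + 3.03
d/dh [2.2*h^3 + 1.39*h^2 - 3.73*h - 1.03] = 6.6*h^2 + 2.78*h - 3.73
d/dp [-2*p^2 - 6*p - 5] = -4*p - 6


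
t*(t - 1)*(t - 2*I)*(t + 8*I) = t^4 - t^3 + 6*I*t^3 + 16*t^2 - 6*I*t^2 - 16*t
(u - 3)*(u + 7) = u^2 + 4*u - 21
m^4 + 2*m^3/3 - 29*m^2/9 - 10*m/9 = m*(m - 5/3)*(m + 1/3)*(m + 2)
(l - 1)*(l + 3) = l^2 + 2*l - 3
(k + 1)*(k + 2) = k^2 + 3*k + 2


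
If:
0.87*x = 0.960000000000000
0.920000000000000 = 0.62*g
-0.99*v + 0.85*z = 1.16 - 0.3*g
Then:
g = 1.48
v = 0.858585858585859*z - 0.722059302704464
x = 1.10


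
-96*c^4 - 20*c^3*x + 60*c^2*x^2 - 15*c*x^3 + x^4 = (-8*c + x)*(-6*c + x)*(-2*c + x)*(c + x)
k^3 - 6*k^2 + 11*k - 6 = (k - 3)*(k - 2)*(k - 1)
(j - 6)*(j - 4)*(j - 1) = j^3 - 11*j^2 + 34*j - 24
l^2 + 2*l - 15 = (l - 3)*(l + 5)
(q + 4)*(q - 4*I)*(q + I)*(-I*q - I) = -I*q^4 - 3*q^3 - 5*I*q^3 - 15*q^2 - 8*I*q^2 - 12*q - 20*I*q - 16*I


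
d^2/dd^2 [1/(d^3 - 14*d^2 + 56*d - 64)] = 2*((14 - 3*d)*(d^3 - 14*d^2 + 56*d - 64) + (3*d^2 - 28*d + 56)^2)/(d^3 - 14*d^2 + 56*d - 64)^3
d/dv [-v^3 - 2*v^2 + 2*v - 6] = -3*v^2 - 4*v + 2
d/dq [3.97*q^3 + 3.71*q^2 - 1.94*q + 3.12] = 11.91*q^2 + 7.42*q - 1.94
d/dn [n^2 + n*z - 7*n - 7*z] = 2*n + z - 7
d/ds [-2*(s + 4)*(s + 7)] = -4*s - 22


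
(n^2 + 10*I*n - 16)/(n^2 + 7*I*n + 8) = (n + 2*I)/(n - I)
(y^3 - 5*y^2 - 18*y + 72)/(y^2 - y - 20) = (y^2 - 9*y + 18)/(y - 5)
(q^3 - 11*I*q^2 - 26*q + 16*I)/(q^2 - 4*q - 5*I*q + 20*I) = (q^3 - 11*I*q^2 - 26*q + 16*I)/(q^2 - 4*q - 5*I*q + 20*I)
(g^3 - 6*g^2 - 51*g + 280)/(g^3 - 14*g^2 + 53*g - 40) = (g + 7)/(g - 1)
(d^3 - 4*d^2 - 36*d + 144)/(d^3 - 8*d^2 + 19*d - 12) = (d^2 - 36)/(d^2 - 4*d + 3)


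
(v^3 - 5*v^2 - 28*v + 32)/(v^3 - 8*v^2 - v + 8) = (v + 4)/(v + 1)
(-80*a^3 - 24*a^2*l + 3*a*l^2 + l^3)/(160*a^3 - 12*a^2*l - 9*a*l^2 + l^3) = (-4*a - l)/(8*a - l)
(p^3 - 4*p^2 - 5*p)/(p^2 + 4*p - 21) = p*(p^2 - 4*p - 5)/(p^2 + 4*p - 21)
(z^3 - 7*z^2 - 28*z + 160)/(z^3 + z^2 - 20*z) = (z - 8)/z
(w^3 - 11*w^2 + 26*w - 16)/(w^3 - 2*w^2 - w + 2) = (w - 8)/(w + 1)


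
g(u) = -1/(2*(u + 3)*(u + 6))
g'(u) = 1/(2*(u + 3)*(u + 6)^2) + 1/(2*(u + 3)^2*(u + 6)) = (u + 9/2)/((u + 3)^2*(u + 6)^2)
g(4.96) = -0.01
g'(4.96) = 0.00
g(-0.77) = -0.04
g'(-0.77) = 0.03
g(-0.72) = -0.04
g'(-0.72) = 0.03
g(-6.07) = -2.33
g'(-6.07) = -34.00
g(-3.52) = 0.39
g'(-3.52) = 0.59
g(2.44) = -0.01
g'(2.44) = 0.00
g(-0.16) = -0.03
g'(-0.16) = 0.02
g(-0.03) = -0.03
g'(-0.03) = 0.01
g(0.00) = -0.03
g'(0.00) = 0.01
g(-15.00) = 0.00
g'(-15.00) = 0.00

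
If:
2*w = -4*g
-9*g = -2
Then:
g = 2/9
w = -4/9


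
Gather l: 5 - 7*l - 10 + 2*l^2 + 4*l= 2*l^2 - 3*l - 5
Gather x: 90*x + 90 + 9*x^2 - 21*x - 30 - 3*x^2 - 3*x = 6*x^2 + 66*x + 60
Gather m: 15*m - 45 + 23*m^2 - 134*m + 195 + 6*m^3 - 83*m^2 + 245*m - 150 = 6*m^3 - 60*m^2 + 126*m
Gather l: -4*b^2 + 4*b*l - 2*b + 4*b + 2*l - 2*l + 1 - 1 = -4*b^2 + 4*b*l + 2*b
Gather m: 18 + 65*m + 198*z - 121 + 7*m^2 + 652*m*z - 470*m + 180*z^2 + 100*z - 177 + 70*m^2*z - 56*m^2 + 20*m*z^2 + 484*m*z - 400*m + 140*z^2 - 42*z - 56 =m^2*(70*z - 49) + m*(20*z^2 + 1136*z - 805) + 320*z^2 + 256*z - 336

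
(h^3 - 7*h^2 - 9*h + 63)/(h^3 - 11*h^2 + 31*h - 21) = (h + 3)/(h - 1)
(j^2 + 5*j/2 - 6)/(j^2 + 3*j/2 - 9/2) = (j + 4)/(j + 3)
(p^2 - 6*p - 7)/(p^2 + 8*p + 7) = (p - 7)/(p + 7)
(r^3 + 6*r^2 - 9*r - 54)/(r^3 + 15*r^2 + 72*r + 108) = (r - 3)/(r + 6)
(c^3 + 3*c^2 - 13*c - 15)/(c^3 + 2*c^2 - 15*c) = (c + 1)/c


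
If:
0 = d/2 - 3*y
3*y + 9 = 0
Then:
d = -18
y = -3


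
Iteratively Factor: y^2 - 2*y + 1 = (y - 1)*(y - 1)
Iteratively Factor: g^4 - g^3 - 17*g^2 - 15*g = (g - 5)*(g^3 + 4*g^2 + 3*g) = g*(g - 5)*(g^2 + 4*g + 3) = g*(g - 5)*(g + 3)*(g + 1)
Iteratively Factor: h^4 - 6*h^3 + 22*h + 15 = (h - 5)*(h^3 - h^2 - 5*h - 3) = (h - 5)*(h + 1)*(h^2 - 2*h - 3) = (h - 5)*(h - 3)*(h + 1)*(h + 1)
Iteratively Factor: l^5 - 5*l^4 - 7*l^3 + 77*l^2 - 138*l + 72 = (l - 3)*(l^4 - 2*l^3 - 13*l^2 + 38*l - 24) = (l - 3)*(l + 4)*(l^3 - 6*l^2 + 11*l - 6) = (l - 3)*(l - 2)*(l + 4)*(l^2 - 4*l + 3) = (l - 3)*(l - 2)*(l - 1)*(l + 4)*(l - 3)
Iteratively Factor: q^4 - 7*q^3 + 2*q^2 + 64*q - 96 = (q - 2)*(q^3 - 5*q^2 - 8*q + 48) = (q - 4)*(q - 2)*(q^2 - q - 12) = (q - 4)*(q - 2)*(q + 3)*(q - 4)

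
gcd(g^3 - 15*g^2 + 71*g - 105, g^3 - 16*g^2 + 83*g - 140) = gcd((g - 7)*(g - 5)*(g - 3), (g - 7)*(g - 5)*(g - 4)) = g^2 - 12*g + 35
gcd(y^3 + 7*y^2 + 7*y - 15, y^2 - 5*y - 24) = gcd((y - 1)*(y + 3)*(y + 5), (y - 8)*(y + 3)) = y + 3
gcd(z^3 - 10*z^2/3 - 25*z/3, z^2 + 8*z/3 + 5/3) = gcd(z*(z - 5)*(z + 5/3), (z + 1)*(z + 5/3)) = z + 5/3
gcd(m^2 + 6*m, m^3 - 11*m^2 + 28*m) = m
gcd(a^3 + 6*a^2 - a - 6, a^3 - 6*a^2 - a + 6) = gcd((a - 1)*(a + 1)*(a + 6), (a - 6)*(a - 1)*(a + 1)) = a^2 - 1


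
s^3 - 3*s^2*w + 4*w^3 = (s - 2*w)^2*(s + w)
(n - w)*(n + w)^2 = n^3 + n^2*w - n*w^2 - w^3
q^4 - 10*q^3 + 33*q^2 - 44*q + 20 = (q - 5)*(q - 2)^2*(q - 1)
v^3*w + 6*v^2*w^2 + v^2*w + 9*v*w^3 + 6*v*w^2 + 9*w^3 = (v + 3*w)^2*(v*w + w)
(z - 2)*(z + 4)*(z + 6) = z^3 + 8*z^2 + 4*z - 48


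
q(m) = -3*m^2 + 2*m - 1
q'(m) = 2 - 6*m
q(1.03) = -2.12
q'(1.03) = -4.18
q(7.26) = -144.60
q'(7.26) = -41.56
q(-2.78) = -29.75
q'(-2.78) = 18.68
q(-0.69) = -3.81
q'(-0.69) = 6.14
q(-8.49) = -234.22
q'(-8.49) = 52.94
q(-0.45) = -2.51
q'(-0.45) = 4.70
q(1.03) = -2.12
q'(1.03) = -4.18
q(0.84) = -1.44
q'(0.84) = -3.04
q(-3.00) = -34.00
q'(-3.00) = 20.00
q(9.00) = -226.00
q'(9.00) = -52.00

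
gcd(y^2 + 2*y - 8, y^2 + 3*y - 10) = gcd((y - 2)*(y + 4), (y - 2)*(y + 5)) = y - 2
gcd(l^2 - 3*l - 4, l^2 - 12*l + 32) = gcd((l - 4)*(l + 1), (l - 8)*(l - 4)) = l - 4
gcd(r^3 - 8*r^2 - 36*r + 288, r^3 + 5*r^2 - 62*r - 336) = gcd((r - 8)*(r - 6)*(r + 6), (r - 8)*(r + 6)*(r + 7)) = r^2 - 2*r - 48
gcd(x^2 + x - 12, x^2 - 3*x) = x - 3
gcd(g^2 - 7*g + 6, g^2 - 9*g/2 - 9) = g - 6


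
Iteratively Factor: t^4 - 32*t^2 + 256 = (t + 4)*(t^3 - 4*t^2 - 16*t + 64) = (t - 4)*(t + 4)*(t^2 - 16) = (t - 4)^2*(t + 4)*(t + 4)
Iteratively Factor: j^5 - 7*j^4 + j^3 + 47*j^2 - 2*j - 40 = (j + 1)*(j^4 - 8*j^3 + 9*j^2 + 38*j - 40) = (j + 1)*(j + 2)*(j^3 - 10*j^2 + 29*j - 20) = (j - 5)*(j + 1)*(j + 2)*(j^2 - 5*j + 4) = (j - 5)*(j - 4)*(j + 1)*(j + 2)*(j - 1)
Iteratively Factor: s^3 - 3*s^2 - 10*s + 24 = (s - 2)*(s^2 - s - 12) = (s - 2)*(s + 3)*(s - 4)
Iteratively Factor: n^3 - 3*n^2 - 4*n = (n - 4)*(n^2 + n) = n*(n - 4)*(n + 1)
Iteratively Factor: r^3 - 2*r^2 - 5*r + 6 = (r + 2)*(r^2 - 4*r + 3) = (r - 1)*(r + 2)*(r - 3)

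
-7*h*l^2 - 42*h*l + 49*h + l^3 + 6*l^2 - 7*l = (-7*h + l)*(l - 1)*(l + 7)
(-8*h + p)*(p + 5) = -8*h*p - 40*h + p^2 + 5*p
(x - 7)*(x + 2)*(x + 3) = x^3 - 2*x^2 - 29*x - 42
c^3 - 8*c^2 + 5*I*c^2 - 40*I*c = c*(c - 8)*(c + 5*I)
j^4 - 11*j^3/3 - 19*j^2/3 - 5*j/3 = j*(j - 5)*(j + 1/3)*(j + 1)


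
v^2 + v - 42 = (v - 6)*(v + 7)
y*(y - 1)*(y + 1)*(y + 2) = y^4 + 2*y^3 - y^2 - 2*y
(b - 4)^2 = b^2 - 8*b + 16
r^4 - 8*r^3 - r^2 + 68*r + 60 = (r - 6)*(r - 5)*(r + 1)*(r + 2)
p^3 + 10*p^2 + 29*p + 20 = (p + 1)*(p + 4)*(p + 5)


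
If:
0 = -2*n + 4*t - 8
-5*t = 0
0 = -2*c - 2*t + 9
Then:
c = 9/2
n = -4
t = 0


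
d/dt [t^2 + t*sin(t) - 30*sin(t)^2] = t*cos(t) + 2*t + sin(t) - 30*sin(2*t)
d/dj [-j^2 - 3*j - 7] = -2*j - 3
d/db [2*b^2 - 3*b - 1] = 4*b - 3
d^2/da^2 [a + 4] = 0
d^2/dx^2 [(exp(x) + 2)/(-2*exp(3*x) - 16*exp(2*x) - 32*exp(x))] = (-2*exp(3*x) - 5*exp(2*x) - 16*exp(x) - 16)*exp(-x)/(exp(4*x) + 16*exp(3*x) + 96*exp(2*x) + 256*exp(x) + 256)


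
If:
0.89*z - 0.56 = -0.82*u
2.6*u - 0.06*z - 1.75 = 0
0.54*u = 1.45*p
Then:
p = 0.25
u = 0.67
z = 0.01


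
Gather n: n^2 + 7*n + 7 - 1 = n^2 + 7*n + 6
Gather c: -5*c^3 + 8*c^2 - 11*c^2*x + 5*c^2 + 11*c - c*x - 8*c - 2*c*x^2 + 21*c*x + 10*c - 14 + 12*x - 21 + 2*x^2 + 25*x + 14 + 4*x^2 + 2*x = -5*c^3 + c^2*(13 - 11*x) + c*(-2*x^2 + 20*x + 13) + 6*x^2 + 39*x - 21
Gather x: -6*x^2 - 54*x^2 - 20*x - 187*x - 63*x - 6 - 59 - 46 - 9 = -60*x^2 - 270*x - 120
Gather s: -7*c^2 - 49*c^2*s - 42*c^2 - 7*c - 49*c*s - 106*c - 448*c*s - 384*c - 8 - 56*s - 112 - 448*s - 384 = -49*c^2 - 497*c + s*(-49*c^2 - 497*c - 504) - 504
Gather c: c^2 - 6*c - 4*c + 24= c^2 - 10*c + 24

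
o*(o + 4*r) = o^2 + 4*o*r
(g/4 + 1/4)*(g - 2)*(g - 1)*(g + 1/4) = g^4/4 - 7*g^3/16 - 3*g^2/8 + 7*g/16 + 1/8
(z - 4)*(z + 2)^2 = z^3 - 12*z - 16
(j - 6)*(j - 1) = j^2 - 7*j + 6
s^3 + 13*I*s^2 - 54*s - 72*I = (s + 3*I)*(s + 4*I)*(s + 6*I)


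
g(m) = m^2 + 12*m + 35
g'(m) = 2*m + 12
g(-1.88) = 15.97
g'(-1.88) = 8.24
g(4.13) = 101.62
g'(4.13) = 20.26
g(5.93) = 141.32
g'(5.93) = 23.86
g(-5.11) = -0.21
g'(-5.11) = 1.78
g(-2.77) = 9.43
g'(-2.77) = 6.46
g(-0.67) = 27.41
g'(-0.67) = 10.66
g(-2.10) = 14.21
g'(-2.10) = 7.80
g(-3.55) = 5.00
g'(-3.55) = 4.90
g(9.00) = 224.00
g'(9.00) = 30.00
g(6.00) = 143.00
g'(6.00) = 24.00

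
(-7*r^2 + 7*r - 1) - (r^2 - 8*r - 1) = -8*r^2 + 15*r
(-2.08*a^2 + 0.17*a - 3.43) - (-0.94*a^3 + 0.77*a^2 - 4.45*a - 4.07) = 0.94*a^3 - 2.85*a^2 + 4.62*a + 0.64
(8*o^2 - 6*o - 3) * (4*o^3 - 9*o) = 32*o^5 - 24*o^4 - 84*o^3 + 54*o^2 + 27*o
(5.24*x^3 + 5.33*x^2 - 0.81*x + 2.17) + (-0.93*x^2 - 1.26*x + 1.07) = 5.24*x^3 + 4.4*x^2 - 2.07*x + 3.24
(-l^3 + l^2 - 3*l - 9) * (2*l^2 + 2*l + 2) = -2*l^5 - 6*l^3 - 22*l^2 - 24*l - 18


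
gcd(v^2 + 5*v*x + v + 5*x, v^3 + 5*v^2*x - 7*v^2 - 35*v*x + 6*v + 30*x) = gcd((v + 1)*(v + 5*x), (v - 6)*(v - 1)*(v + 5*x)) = v + 5*x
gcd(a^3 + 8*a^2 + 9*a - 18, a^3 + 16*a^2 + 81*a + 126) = a^2 + 9*a + 18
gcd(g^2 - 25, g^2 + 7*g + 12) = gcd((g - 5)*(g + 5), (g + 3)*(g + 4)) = 1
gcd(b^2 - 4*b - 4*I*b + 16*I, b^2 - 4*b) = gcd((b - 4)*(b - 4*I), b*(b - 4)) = b - 4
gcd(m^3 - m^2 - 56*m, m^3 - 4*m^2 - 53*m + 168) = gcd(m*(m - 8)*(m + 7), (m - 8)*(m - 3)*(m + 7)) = m^2 - m - 56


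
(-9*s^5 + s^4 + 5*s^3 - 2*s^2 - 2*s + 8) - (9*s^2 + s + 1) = -9*s^5 + s^4 + 5*s^3 - 11*s^2 - 3*s + 7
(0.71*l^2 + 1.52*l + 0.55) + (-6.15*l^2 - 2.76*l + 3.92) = -5.44*l^2 - 1.24*l + 4.47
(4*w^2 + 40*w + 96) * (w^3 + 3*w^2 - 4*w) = 4*w^5 + 52*w^4 + 200*w^3 + 128*w^2 - 384*w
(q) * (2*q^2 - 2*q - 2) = 2*q^3 - 2*q^2 - 2*q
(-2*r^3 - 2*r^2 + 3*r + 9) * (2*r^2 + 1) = -4*r^5 - 4*r^4 + 4*r^3 + 16*r^2 + 3*r + 9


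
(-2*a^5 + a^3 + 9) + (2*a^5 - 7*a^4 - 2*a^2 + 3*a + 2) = -7*a^4 + a^3 - 2*a^2 + 3*a + 11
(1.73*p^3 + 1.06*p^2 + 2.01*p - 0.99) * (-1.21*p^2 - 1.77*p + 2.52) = -2.0933*p^5 - 4.3447*p^4 + 0.0513000000000006*p^3 + 0.311400000000001*p^2 + 6.8175*p - 2.4948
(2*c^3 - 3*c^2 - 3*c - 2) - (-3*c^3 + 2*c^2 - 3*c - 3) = 5*c^3 - 5*c^2 + 1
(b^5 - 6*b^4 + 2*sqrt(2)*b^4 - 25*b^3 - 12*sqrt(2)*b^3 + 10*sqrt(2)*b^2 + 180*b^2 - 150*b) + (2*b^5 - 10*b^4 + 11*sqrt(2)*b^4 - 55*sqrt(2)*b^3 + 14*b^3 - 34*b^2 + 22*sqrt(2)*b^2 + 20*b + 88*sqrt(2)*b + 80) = 3*b^5 - 16*b^4 + 13*sqrt(2)*b^4 - 67*sqrt(2)*b^3 - 11*b^3 + 32*sqrt(2)*b^2 + 146*b^2 - 130*b + 88*sqrt(2)*b + 80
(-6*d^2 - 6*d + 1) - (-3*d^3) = 3*d^3 - 6*d^2 - 6*d + 1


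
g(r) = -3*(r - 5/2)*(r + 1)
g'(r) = 9/2 - 6*r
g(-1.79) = -10.17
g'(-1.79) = 15.24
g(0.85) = 9.16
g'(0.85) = -0.60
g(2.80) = -3.42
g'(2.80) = -12.30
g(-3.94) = -56.80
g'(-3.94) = 28.14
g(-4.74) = -81.23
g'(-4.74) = 32.94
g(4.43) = -31.44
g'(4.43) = -22.08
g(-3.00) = -33.00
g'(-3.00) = 22.50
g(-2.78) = -28.20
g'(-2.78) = 21.18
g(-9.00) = -276.00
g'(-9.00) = 58.50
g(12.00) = -370.50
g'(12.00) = -67.50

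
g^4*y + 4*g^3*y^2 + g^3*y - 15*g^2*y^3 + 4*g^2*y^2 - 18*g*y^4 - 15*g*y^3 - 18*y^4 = (g - 3*y)*(g + y)*(g + 6*y)*(g*y + y)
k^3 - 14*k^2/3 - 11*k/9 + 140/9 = (k - 4)*(k - 7/3)*(k + 5/3)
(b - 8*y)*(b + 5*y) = b^2 - 3*b*y - 40*y^2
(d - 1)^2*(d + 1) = d^3 - d^2 - d + 1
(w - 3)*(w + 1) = w^2 - 2*w - 3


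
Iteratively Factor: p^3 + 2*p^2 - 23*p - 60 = (p - 5)*(p^2 + 7*p + 12) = (p - 5)*(p + 4)*(p + 3)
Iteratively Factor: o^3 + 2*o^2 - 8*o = (o - 2)*(o^2 + 4*o) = (o - 2)*(o + 4)*(o)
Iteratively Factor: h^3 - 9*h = (h + 3)*(h^2 - 3*h) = h*(h + 3)*(h - 3)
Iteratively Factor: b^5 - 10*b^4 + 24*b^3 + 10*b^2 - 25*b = (b - 5)*(b^4 - 5*b^3 - b^2 + 5*b) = (b - 5)^2*(b^3 - b) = b*(b - 5)^2*(b^2 - 1) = b*(b - 5)^2*(b + 1)*(b - 1)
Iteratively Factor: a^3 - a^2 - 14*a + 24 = (a + 4)*(a^2 - 5*a + 6) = (a - 3)*(a + 4)*(a - 2)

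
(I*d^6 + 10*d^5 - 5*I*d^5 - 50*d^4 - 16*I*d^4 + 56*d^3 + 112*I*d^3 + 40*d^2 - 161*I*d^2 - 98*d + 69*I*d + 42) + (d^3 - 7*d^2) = I*d^6 + 10*d^5 - 5*I*d^5 - 50*d^4 - 16*I*d^4 + 57*d^3 + 112*I*d^3 + 33*d^2 - 161*I*d^2 - 98*d + 69*I*d + 42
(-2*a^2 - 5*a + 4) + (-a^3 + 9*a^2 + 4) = -a^3 + 7*a^2 - 5*a + 8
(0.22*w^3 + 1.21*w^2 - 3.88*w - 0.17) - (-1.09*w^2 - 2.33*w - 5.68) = 0.22*w^3 + 2.3*w^2 - 1.55*w + 5.51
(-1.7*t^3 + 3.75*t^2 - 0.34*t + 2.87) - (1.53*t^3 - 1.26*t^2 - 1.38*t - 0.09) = -3.23*t^3 + 5.01*t^2 + 1.04*t + 2.96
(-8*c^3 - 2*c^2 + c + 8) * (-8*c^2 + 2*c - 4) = 64*c^5 + 20*c^3 - 54*c^2 + 12*c - 32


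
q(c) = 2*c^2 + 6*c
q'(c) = 4*c + 6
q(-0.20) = -1.12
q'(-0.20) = 5.20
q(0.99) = 7.90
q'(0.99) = 9.96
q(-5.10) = 21.42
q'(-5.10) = -14.40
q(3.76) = 50.84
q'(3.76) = 21.04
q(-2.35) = -3.06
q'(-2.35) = -3.40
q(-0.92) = -3.83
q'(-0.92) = 2.32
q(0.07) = 0.43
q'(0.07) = 6.28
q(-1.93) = -4.13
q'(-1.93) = -1.72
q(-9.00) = 108.00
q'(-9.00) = -30.00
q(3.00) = 36.00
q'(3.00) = 18.00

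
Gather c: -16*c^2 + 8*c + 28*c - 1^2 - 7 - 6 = -16*c^2 + 36*c - 14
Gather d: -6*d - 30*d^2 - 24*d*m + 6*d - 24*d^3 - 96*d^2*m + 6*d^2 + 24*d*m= -24*d^3 + d^2*(-96*m - 24)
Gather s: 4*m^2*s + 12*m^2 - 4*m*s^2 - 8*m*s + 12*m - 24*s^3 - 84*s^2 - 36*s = 12*m^2 + 12*m - 24*s^3 + s^2*(-4*m - 84) + s*(4*m^2 - 8*m - 36)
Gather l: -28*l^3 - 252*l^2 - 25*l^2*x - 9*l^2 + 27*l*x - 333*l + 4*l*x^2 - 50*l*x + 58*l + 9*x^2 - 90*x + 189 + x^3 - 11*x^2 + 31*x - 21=-28*l^3 + l^2*(-25*x - 261) + l*(4*x^2 - 23*x - 275) + x^3 - 2*x^2 - 59*x + 168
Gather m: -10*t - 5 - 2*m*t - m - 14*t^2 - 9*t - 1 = m*(-2*t - 1) - 14*t^2 - 19*t - 6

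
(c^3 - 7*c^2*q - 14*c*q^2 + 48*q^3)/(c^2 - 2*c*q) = c - 5*q - 24*q^2/c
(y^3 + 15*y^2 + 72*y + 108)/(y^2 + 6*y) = y + 9 + 18/y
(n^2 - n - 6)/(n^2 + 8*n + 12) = (n - 3)/(n + 6)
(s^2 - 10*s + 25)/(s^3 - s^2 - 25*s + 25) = (s - 5)/(s^2 + 4*s - 5)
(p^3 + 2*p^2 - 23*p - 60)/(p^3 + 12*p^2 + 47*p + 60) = (p - 5)/(p + 5)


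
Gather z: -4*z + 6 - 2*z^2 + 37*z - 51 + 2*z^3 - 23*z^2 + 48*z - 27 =2*z^3 - 25*z^2 + 81*z - 72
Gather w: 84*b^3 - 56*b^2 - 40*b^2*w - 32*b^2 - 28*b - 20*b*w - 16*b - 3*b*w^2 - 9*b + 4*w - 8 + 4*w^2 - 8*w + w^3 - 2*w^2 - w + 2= 84*b^3 - 88*b^2 - 53*b + w^3 + w^2*(2 - 3*b) + w*(-40*b^2 - 20*b - 5) - 6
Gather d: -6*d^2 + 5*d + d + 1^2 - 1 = -6*d^2 + 6*d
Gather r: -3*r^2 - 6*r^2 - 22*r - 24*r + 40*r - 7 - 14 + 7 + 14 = -9*r^2 - 6*r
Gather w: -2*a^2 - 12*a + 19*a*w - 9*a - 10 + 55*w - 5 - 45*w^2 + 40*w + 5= -2*a^2 - 21*a - 45*w^2 + w*(19*a + 95) - 10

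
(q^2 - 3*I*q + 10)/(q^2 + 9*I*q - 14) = (q - 5*I)/(q + 7*I)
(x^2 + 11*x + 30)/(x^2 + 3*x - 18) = (x + 5)/(x - 3)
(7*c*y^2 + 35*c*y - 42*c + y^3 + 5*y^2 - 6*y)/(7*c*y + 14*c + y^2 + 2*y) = (y^2 + 5*y - 6)/(y + 2)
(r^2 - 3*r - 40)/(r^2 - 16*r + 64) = (r + 5)/(r - 8)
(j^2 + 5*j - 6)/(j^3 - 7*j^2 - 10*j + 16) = (j + 6)/(j^2 - 6*j - 16)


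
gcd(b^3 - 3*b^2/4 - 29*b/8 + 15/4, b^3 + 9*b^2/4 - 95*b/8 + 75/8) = b^2 - 11*b/4 + 15/8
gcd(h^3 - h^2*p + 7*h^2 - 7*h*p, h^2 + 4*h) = h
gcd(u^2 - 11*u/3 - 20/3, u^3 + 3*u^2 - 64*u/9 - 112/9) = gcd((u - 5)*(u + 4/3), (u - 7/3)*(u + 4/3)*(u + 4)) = u + 4/3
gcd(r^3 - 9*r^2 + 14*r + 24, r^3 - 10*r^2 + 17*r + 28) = r^2 - 3*r - 4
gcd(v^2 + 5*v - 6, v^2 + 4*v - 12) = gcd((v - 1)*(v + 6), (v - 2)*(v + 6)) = v + 6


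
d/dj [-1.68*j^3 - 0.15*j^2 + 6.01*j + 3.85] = -5.04*j^2 - 0.3*j + 6.01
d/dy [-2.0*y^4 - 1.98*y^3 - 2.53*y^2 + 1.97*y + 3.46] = -8.0*y^3 - 5.94*y^2 - 5.06*y + 1.97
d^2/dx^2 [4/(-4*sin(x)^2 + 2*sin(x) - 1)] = 8*(32*sin(x)^3 - 12*sin(x)^2 - 54*sin(x) + 25)*sin(x)/(4*sin(x)^2 - 2*sin(x) + 1)^3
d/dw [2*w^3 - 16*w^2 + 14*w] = 6*w^2 - 32*w + 14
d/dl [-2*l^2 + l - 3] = 1 - 4*l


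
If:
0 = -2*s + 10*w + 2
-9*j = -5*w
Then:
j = 5*w/9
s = 5*w + 1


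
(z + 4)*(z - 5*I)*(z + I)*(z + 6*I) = z^4 + 4*z^3 + 2*I*z^3 + 29*z^2 + 8*I*z^2 + 116*z + 30*I*z + 120*I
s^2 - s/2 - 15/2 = (s - 3)*(s + 5/2)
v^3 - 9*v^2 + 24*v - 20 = (v - 5)*(v - 2)^2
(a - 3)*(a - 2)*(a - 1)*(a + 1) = a^4 - 5*a^3 + 5*a^2 + 5*a - 6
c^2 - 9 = (c - 3)*(c + 3)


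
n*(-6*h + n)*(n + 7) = -6*h*n^2 - 42*h*n + n^3 + 7*n^2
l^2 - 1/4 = (l - 1/2)*(l + 1/2)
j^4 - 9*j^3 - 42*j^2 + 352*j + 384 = (j - 8)^2*(j + 1)*(j + 6)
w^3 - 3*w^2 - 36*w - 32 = (w - 8)*(w + 1)*(w + 4)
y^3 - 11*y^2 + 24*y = y*(y - 8)*(y - 3)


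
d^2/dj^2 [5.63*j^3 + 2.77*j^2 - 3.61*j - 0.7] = 33.78*j + 5.54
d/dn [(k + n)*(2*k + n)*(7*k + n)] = 23*k^2 + 20*k*n + 3*n^2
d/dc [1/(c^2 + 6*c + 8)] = 2*(-c - 3)/(c^2 + 6*c + 8)^2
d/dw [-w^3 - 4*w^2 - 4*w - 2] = -3*w^2 - 8*w - 4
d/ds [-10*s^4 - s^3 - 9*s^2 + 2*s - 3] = -40*s^3 - 3*s^2 - 18*s + 2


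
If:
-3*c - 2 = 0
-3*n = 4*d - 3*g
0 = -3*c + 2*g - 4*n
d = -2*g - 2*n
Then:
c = -2/3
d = -4/9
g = -5/27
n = 11/27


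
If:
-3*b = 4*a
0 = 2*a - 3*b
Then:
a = 0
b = 0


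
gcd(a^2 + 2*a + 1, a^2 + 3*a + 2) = a + 1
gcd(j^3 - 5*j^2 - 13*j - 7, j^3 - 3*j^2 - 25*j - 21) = j^2 - 6*j - 7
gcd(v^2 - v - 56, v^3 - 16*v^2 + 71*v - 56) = v - 8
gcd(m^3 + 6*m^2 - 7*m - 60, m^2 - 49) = 1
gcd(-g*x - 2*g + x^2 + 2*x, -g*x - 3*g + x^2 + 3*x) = -g + x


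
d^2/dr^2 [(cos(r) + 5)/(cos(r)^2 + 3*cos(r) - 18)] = (-9*(1 - cos(2*r))^2*cos(r) - 17*(1 - cos(2*r))^2 - 2035*cos(r) - 926*cos(2*r) - 159*cos(3*r) + 2*cos(5*r) + 654)/(4*(cos(r) - 3)^3*(cos(r) + 6)^3)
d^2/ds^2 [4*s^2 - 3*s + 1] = 8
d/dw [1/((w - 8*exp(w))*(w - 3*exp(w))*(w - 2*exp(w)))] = ((w - 8*exp(w))*(w - 3*exp(w))*(2*exp(w) - 1) + (w - 8*exp(w))*(w - 2*exp(w))*(3*exp(w) - 1) + (w - 3*exp(w))*(w - 2*exp(w))*(8*exp(w) - 1))/((w - 8*exp(w))^2*(w - 3*exp(w))^2*(w - 2*exp(w))^2)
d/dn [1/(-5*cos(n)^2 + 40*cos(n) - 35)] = 2*(4 - cos(n))*sin(n)/(5*(cos(n)^2 - 8*cos(n) + 7)^2)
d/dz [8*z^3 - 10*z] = 24*z^2 - 10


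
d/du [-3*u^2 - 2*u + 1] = -6*u - 2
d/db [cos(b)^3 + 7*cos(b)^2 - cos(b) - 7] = (-3*cos(b)^2 - 14*cos(b) + 1)*sin(b)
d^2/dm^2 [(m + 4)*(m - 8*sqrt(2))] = 2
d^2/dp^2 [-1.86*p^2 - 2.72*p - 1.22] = -3.72000000000000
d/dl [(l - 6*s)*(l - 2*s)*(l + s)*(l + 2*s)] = 4*l^3 - 15*l^2*s - 20*l*s^2 + 20*s^3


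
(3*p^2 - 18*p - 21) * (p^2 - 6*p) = 3*p^4 - 36*p^3 + 87*p^2 + 126*p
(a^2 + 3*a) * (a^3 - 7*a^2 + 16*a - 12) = a^5 - 4*a^4 - 5*a^3 + 36*a^2 - 36*a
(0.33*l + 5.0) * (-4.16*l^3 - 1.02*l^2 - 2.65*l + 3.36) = -1.3728*l^4 - 21.1366*l^3 - 5.9745*l^2 - 12.1412*l + 16.8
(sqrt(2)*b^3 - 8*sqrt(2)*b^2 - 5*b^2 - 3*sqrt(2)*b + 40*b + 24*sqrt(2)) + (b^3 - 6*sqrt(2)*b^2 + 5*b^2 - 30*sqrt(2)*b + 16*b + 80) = b^3 + sqrt(2)*b^3 - 14*sqrt(2)*b^2 - 33*sqrt(2)*b + 56*b + 24*sqrt(2) + 80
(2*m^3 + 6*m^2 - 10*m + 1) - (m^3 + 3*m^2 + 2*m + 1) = m^3 + 3*m^2 - 12*m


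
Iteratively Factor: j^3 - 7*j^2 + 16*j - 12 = (j - 2)*(j^2 - 5*j + 6) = (j - 2)^2*(j - 3)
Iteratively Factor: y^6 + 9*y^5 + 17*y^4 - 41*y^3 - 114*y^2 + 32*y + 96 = (y + 1)*(y^5 + 8*y^4 + 9*y^3 - 50*y^2 - 64*y + 96) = (y + 1)*(y + 4)*(y^4 + 4*y^3 - 7*y^2 - 22*y + 24) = (y - 1)*(y + 1)*(y + 4)*(y^3 + 5*y^2 - 2*y - 24) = (y - 1)*(y + 1)*(y + 3)*(y + 4)*(y^2 + 2*y - 8) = (y - 2)*(y - 1)*(y + 1)*(y + 3)*(y + 4)*(y + 4)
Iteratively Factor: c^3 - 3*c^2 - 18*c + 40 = (c - 5)*(c^2 + 2*c - 8) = (c - 5)*(c - 2)*(c + 4)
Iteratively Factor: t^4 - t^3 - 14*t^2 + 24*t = (t - 3)*(t^3 + 2*t^2 - 8*t) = t*(t - 3)*(t^2 + 2*t - 8) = t*(t - 3)*(t + 4)*(t - 2)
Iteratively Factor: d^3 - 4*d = (d + 2)*(d^2 - 2*d) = d*(d + 2)*(d - 2)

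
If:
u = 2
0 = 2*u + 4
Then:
No Solution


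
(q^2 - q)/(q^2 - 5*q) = (q - 1)/(q - 5)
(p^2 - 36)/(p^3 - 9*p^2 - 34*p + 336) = (p - 6)/(p^2 - 15*p + 56)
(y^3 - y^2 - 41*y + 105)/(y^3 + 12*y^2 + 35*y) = (y^2 - 8*y + 15)/(y*(y + 5))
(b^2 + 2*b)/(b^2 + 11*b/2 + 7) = 2*b/(2*b + 7)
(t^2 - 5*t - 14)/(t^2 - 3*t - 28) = (t + 2)/(t + 4)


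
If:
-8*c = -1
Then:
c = 1/8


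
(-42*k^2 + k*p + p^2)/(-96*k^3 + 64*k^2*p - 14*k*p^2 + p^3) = (7*k + p)/(16*k^2 - 8*k*p + p^2)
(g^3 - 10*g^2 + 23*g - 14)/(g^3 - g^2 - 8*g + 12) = (g^2 - 8*g + 7)/(g^2 + g - 6)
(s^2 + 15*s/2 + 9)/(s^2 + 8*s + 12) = (s + 3/2)/(s + 2)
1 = 1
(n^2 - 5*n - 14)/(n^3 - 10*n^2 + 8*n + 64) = (n - 7)/(n^2 - 12*n + 32)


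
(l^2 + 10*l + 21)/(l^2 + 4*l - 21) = (l + 3)/(l - 3)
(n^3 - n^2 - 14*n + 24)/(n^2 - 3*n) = n + 2 - 8/n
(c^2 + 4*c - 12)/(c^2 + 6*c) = (c - 2)/c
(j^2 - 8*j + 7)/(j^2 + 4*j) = (j^2 - 8*j + 7)/(j*(j + 4))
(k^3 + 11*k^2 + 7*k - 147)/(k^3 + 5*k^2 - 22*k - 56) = (k^2 + 4*k - 21)/(k^2 - 2*k - 8)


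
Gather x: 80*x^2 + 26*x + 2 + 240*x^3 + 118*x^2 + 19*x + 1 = 240*x^3 + 198*x^2 + 45*x + 3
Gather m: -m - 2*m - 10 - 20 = -3*m - 30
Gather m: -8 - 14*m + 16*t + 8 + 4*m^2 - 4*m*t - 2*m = 4*m^2 + m*(-4*t - 16) + 16*t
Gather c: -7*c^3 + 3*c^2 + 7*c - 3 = -7*c^3 + 3*c^2 + 7*c - 3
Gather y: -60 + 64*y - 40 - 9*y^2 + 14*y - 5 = -9*y^2 + 78*y - 105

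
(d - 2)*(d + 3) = d^2 + d - 6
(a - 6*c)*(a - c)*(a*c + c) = a^3*c - 7*a^2*c^2 + a^2*c + 6*a*c^3 - 7*a*c^2 + 6*c^3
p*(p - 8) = p^2 - 8*p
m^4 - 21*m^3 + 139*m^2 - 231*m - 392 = (m - 8)*(m - 7)^2*(m + 1)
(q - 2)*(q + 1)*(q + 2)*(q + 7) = q^4 + 8*q^3 + 3*q^2 - 32*q - 28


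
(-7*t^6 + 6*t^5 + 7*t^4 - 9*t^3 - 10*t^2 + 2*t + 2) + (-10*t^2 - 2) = -7*t^6 + 6*t^5 + 7*t^4 - 9*t^3 - 20*t^2 + 2*t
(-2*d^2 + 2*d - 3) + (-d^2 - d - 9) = -3*d^2 + d - 12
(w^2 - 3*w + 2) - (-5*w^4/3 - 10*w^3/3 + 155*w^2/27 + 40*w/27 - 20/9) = 5*w^4/3 + 10*w^3/3 - 128*w^2/27 - 121*w/27 + 38/9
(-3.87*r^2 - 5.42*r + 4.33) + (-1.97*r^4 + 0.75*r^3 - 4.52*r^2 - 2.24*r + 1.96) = -1.97*r^4 + 0.75*r^3 - 8.39*r^2 - 7.66*r + 6.29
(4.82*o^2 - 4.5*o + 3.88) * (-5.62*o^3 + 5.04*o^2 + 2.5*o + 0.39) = -27.0884*o^5 + 49.5828*o^4 - 32.4356*o^3 + 10.185*o^2 + 7.945*o + 1.5132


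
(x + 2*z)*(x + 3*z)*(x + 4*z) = x^3 + 9*x^2*z + 26*x*z^2 + 24*z^3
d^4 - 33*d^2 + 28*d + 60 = (d - 5)*(d - 2)*(d + 1)*(d + 6)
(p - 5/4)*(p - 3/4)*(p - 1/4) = p^3 - 9*p^2/4 + 23*p/16 - 15/64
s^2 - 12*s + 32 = (s - 8)*(s - 4)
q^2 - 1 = (q - 1)*(q + 1)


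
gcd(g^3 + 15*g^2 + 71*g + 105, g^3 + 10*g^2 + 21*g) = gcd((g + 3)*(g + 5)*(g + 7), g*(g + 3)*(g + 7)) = g^2 + 10*g + 21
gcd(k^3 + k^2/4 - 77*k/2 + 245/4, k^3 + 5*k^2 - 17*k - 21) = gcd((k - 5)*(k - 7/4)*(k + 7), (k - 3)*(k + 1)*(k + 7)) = k + 7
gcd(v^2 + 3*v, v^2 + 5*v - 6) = 1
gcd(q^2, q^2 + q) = q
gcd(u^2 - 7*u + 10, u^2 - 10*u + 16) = u - 2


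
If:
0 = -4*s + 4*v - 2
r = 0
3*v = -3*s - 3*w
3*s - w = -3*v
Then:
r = 0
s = -1/4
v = 1/4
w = 0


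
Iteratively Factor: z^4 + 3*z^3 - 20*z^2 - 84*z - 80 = (z + 2)*(z^3 + z^2 - 22*z - 40) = (z + 2)^2*(z^2 - z - 20) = (z - 5)*(z + 2)^2*(z + 4)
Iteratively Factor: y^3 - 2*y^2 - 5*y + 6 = (y - 3)*(y^2 + y - 2) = (y - 3)*(y - 1)*(y + 2)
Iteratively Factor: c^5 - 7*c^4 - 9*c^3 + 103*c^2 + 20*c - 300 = (c + 2)*(c^4 - 9*c^3 + 9*c^2 + 85*c - 150) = (c - 5)*(c + 2)*(c^3 - 4*c^2 - 11*c + 30) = (c - 5)*(c + 2)*(c + 3)*(c^2 - 7*c + 10) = (c - 5)*(c - 2)*(c + 2)*(c + 3)*(c - 5)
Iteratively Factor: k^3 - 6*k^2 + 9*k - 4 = (k - 4)*(k^2 - 2*k + 1) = (k - 4)*(k - 1)*(k - 1)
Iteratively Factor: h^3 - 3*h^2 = (h)*(h^2 - 3*h) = h*(h - 3)*(h)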